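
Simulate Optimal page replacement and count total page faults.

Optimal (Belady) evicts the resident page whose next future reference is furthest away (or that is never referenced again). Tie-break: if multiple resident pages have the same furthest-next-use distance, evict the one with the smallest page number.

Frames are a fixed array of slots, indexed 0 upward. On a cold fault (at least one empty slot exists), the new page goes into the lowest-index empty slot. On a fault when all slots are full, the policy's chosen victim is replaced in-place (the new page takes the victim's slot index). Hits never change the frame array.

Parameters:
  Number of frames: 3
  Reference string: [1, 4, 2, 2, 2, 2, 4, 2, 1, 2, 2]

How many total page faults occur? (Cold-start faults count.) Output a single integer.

Answer: 3

Derivation:
Step 0: ref 1 → FAULT, frames=[1,-,-]
Step 1: ref 4 → FAULT, frames=[1,4,-]
Step 2: ref 2 → FAULT, frames=[1,4,2]
Step 3: ref 2 → HIT, frames=[1,4,2]
Step 4: ref 2 → HIT, frames=[1,4,2]
Step 5: ref 2 → HIT, frames=[1,4,2]
Step 6: ref 4 → HIT, frames=[1,4,2]
Step 7: ref 2 → HIT, frames=[1,4,2]
Step 8: ref 1 → HIT, frames=[1,4,2]
Step 9: ref 2 → HIT, frames=[1,4,2]
Step 10: ref 2 → HIT, frames=[1,4,2]
Total faults: 3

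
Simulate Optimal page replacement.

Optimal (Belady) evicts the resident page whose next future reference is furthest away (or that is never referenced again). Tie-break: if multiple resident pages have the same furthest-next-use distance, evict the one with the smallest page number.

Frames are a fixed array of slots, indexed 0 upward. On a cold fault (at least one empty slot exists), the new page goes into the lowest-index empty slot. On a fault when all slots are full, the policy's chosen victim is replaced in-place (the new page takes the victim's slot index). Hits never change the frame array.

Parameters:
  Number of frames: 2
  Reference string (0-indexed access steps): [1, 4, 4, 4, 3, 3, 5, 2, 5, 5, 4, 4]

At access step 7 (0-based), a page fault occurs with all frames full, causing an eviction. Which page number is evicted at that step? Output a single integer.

Answer: 4

Derivation:
Step 0: ref 1 -> FAULT, frames=[1,-]
Step 1: ref 4 -> FAULT, frames=[1,4]
Step 2: ref 4 -> HIT, frames=[1,4]
Step 3: ref 4 -> HIT, frames=[1,4]
Step 4: ref 3 -> FAULT, evict 1, frames=[3,4]
Step 5: ref 3 -> HIT, frames=[3,4]
Step 6: ref 5 -> FAULT, evict 3, frames=[5,4]
Step 7: ref 2 -> FAULT, evict 4, frames=[5,2]
At step 7: evicted page 4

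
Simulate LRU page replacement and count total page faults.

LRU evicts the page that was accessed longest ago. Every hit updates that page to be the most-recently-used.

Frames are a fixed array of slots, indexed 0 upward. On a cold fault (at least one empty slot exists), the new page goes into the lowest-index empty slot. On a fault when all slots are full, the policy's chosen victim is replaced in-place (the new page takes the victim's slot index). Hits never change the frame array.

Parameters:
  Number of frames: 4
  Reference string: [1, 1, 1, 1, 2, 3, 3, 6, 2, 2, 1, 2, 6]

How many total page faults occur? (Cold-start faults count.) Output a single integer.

Answer: 4

Derivation:
Step 0: ref 1 → FAULT, frames=[1,-,-,-]
Step 1: ref 1 → HIT, frames=[1,-,-,-]
Step 2: ref 1 → HIT, frames=[1,-,-,-]
Step 3: ref 1 → HIT, frames=[1,-,-,-]
Step 4: ref 2 → FAULT, frames=[1,2,-,-]
Step 5: ref 3 → FAULT, frames=[1,2,3,-]
Step 6: ref 3 → HIT, frames=[1,2,3,-]
Step 7: ref 6 → FAULT, frames=[1,2,3,6]
Step 8: ref 2 → HIT, frames=[1,2,3,6]
Step 9: ref 2 → HIT, frames=[1,2,3,6]
Step 10: ref 1 → HIT, frames=[1,2,3,6]
Step 11: ref 2 → HIT, frames=[1,2,3,6]
Step 12: ref 6 → HIT, frames=[1,2,3,6]
Total faults: 4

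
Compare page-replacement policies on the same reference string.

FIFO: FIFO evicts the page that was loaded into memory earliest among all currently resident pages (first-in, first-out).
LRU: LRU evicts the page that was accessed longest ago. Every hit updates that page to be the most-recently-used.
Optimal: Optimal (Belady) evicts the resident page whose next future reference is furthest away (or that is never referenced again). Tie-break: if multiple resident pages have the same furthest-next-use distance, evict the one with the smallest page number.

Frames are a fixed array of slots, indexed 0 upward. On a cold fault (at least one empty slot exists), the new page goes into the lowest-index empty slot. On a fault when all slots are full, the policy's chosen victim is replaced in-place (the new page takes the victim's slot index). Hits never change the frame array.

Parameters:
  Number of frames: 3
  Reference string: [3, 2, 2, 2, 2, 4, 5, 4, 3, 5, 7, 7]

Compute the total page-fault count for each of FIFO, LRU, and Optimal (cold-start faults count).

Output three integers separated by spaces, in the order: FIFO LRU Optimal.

--- FIFO ---
  step 0: ref 3 -> FAULT, frames=[3,-,-] (faults so far: 1)
  step 1: ref 2 -> FAULT, frames=[3,2,-] (faults so far: 2)
  step 2: ref 2 -> HIT, frames=[3,2,-] (faults so far: 2)
  step 3: ref 2 -> HIT, frames=[3,2,-] (faults so far: 2)
  step 4: ref 2 -> HIT, frames=[3,2,-] (faults so far: 2)
  step 5: ref 4 -> FAULT, frames=[3,2,4] (faults so far: 3)
  step 6: ref 5 -> FAULT, evict 3, frames=[5,2,4] (faults so far: 4)
  step 7: ref 4 -> HIT, frames=[5,2,4] (faults so far: 4)
  step 8: ref 3 -> FAULT, evict 2, frames=[5,3,4] (faults so far: 5)
  step 9: ref 5 -> HIT, frames=[5,3,4] (faults so far: 5)
  step 10: ref 7 -> FAULT, evict 4, frames=[5,3,7] (faults so far: 6)
  step 11: ref 7 -> HIT, frames=[5,3,7] (faults so far: 6)
  FIFO total faults: 6
--- LRU ---
  step 0: ref 3 -> FAULT, frames=[3,-,-] (faults so far: 1)
  step 1: ref 2 -> FAULT, frames=[3,2,-] (faults so far: 2)
  step 2: ref 2 -> HIT, frames=[3,2,-] (faults so far: 2)
  step 3: ref 2 -> HIT, frames=[3,2,-] (faults so far: 2)
  step 4: ref 2 -> HIT, frames=[3,2,-] (faults so far: 2)
  step 5: ref 4 -> FAULT, frames=[3,2,4] (faults so far: 3)
  step 6: ref 5 -> FAULT, evict 3, frames=[5,2,4] (faults so far: 4)
  step 7: ref 4 -> HIT, frames=[5,2,4] (faults so far: 4)
  step 8: ref 3 -> FAULT, evict 2, frames=[5,3,4] (faults so far: 5)
  step 9: ref 5 -> HIT, frames=[5,3,4] (faults so far: 5)
  step 10: ref 7 -> FAULT, evict 4, frames=[5,3,7] (faults so far: 6)
  step 11: ref 7 -> HIT, frames=[5,3,7] (faults so far: 6)
  LRU total faults: 6
--- Optimal ---
  step 0: ref 3 -> FAULT, frames=[3,-,-] (faults so far: 1)
  step 1: ref 2 -> FAULT, frames=[3,2,-] (faults so far: 2)
  step 2: ref 2 -> HIT, frames=[3,2,-] (faults so far: 2)
  step 3: ref 2 -> HIT, frames=[3,2,-] (faults so far: 2)
  step 4: ref 2 -> HIT, frames=[3,2,-] (faults so far: 2)
  step 5: ref 4 -> FAULT, frames=[3,2,4] (faults so far: 3)
  step 6: ref 5 -> FAULT, evict 2, frames=[3,5,4] (faults so far: 4)
  step 7: ref 4 -> HIT, frames=[3,5,4] (faults so far: 4)
  step 8: ref 3 -> HIT, frames=[3,5,4] (faults so far: 4)
  step 9: ref 5 -> HIT, frames=[3,5,4] (faults so far: 4)
  step 10: ref 7 -> FAULT, evict 3, frames=[7,5,4] (faults so far: 5)
  step 11: ref 7 -> HIT, frames=[7,5,4] (faults so far: 5)
  Optimal total faults: 5

Answer: 6 6 5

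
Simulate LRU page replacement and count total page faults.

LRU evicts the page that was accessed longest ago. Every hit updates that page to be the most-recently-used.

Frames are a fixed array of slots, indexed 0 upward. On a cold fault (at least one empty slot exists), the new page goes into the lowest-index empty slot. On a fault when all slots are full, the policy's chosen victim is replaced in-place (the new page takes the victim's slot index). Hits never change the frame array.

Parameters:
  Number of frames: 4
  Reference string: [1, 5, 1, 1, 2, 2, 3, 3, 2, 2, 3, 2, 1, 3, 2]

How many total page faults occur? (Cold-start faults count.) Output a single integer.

Answer: 4

Derivation:
Step 0: ref 1 → FAULT, frames=[1,-,-,-]
Step 1: ref 5 → FAULT, frames=[1,5,-,-]
Step 2: ref 1 → HIT, frames=[1,5,-,-]
Step 3: ref 1 → HIT, frames=[1,5,-,-]
Step 4: ref 2 → FAULT, frames=[1,5,2,-]
Step 5: ref 2 → HIT, frames=[1,5,2,-]
Step 6: ref 3 → FAULT, frames=[1,5,2,3]
Step 7: ref 3 → HIT, frames=[1,5,2,3]
Step 8: ref 2 → HIT, frames=[1,5,2,3]
Step 9: ref 2 → HIT, frames=[1,5,2,3]
Step 10: ref 3 → HIT, frames=[1,5,2,3]
Step 11: ref 2 → HIT, frames=[1,5,2,3]
Step 12: ref 1 → HIT, frames=[1,5,2,3]
Step 13: ref 3 → HIT, frames=[1,5,2,3]
Step 14: ref 2 → HIT, frames=[1,5,2,3]
Total faults: 4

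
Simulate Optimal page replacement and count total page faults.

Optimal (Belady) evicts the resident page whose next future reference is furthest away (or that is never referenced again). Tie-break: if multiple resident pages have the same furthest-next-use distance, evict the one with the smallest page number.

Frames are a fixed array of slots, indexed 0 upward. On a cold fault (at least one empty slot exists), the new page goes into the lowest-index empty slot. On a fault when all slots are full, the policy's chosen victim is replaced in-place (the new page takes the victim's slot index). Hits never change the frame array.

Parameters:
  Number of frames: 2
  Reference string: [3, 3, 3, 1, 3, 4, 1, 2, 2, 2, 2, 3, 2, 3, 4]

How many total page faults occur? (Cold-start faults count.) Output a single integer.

Answer: 6

Derivation:
Step 0: ref 3 → FAULT, frames=[3,-]
Step 1: ref 3 → HIT, frames=[3,-]
Step 2: ref 3 → HIT, frames=[3,-]
Step 3: ref 1 → FAULT, frames=[3,1]
Step 4: ref 3 → HIT, frames=[3,1]
Step 5: ref 4 → FAULT (evict 3), frames=[4,1]
Step 6: ref 1 → HIT, frames=[4,1]
Step 7: ref 2 → FAULT (evict 1), frames=[4,2]
Step 8: ref 2 → HIT, frames=[4,2]
Step 9: ref 2 → HIT, frames=[4,2]
Step 10: ref 2 → HIT, frames=[4,2]
Step 11: ref 3 → FAULT (evict 4), frames=[3,2]
Step 12: ref 2 → HIT, frames=[3,2]
Step 13: ref 3 → HIT, frames=[3,2]
Step 14: ref 4 → FAULT (evict 2), frames=[3,4]
Total faults: 6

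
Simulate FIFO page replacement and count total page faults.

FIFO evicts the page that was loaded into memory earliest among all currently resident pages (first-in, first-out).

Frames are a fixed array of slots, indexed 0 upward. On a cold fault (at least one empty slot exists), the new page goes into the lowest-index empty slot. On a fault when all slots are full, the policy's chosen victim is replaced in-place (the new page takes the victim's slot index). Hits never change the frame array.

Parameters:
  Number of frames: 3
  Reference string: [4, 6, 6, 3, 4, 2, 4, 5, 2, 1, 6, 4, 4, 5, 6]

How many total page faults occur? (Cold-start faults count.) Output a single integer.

Step 0: ref 4 → FAULT, frames=[4,-,-]
Step 1: ref 6 → FAULT, frames=[4,6,-]
Step 2: ref 6 → HIT, frames=[4,6,-]
Step 3: ref 3 → FAULT, frames=[4,6,3]
Step 4: ref 4 → HIT, frames=[4,6,3]
Step 5: ref 2 → FAULT (evict 4), frames=[2,6,3]
Step 6: ref 4 → FAULT (evict 6), frames=[2,4,3]
Step 7: ref 5 → FAULT (evict 3), frames=[2,4,5]
Step 8: ref 2 → HIT, frames=[2,4,5]
Step 9: ref 1 → FAULT (evict 2), frames=[1,4,5]
Step 10: ref 6 → FAULT (evict 4), frames=[1,6,5]
Step 11: ref 4 → FAULT (evict 5), frames=[1,6,4]
Step 12: ref 4 → HIT, frames=[1,6,4]
Step 13: ref 5 → FAULT (evict 1), frames=[5,6,4]
Step 14: ref 6 → HIT, frames=[5,6,4]
Total faults: 10

Answer: 10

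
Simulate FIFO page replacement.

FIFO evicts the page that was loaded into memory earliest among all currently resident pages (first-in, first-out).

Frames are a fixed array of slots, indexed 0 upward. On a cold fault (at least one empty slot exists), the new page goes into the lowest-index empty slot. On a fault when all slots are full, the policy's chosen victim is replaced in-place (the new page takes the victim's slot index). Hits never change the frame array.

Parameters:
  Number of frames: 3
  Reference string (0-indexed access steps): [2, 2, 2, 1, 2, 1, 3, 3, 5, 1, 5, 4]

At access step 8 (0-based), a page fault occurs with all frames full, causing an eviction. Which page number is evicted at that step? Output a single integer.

Step 0: ref 2 -> FAULT, frames=[2,-,-]
Step 1: ref 2 -> HIT, frames=[2,-,-]
Step 2: ref 2 -> HIT, frames=[2,-,-]
Step 3: ref 1 -> FAULT, frames=[2,1,-]
Step 4: ref 2 -> HIT, frames=[2,1,-]
Step 5: ref 1 -> HIT, frames=[2,1,-]
Step 6: ref 3 -> FAULT, frames=[2,1,3]
Step 7: ref 3 -> HIT, frames=[2,1,3]
Step 8: ref 5 -> FAULT, evict 2, frames=[5,1,3]
At step 8: evicted page 2

Answer: 2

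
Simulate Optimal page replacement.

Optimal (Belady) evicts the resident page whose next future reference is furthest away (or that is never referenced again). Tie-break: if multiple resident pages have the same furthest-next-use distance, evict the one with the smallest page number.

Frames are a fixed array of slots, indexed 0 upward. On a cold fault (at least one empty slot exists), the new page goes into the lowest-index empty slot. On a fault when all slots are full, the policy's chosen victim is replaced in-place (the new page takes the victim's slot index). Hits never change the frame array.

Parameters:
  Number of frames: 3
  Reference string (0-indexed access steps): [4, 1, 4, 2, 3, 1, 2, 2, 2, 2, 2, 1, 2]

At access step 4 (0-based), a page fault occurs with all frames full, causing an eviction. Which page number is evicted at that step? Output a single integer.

Answer: 4

Derivation:
Step 0: ref 4 -> FAULT, frames=[4,-,-]
Step 1: ref 1 -> FAULT, frames=[4,1,-]
Step 2: ref 4 -> HIT, frames=[4,1,-]
Step 3: ref 2 -> FAULT, frames=[4,1,2]
Step 4: ref 3 -> FAULT, evict 4, frames=[3,1,2]
At step 4: evicted page 4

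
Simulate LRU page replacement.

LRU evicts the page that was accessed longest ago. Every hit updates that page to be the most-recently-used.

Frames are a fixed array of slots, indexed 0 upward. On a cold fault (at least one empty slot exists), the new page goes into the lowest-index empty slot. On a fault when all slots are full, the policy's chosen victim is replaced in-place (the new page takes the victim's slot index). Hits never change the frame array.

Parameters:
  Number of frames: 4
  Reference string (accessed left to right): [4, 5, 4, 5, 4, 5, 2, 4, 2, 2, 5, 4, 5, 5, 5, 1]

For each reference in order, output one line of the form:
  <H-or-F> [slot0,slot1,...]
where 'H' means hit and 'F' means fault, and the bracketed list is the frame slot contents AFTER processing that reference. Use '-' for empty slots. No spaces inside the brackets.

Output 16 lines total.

F [4,-,-,-]
F [4,5,-,-]
H [4,5,-,-]
H [4,5,-,-]
H [4,5,-,-]
H [4,5,-,-]
F [4,5,2,-]
H [4,5,2,-]
H [4,5,2,-]
H [4,5,2,-]
H [4,5,2,-]
H [4,5,2,-]
H [4,5,2,-]
H [4,5,2,-]
H [4,5,2,-]
F [4,5,2,1]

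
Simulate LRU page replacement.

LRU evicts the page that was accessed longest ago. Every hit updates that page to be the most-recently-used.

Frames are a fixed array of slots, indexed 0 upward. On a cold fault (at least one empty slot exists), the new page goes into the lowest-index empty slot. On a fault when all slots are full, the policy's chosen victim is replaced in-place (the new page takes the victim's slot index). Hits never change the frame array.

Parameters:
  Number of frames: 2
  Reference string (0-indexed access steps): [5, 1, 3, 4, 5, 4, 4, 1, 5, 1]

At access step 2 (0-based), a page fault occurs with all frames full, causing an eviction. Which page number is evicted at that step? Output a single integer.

Step 0: ref 5 -> FAULT, frames=[5,-]
Step 1: ref 1 -> FAULT, frames=[5,1]
Step 2: ref 3 -> FAULT, evict 5, frames=[3,1]
At step 2: evicted page 5

Answer: 5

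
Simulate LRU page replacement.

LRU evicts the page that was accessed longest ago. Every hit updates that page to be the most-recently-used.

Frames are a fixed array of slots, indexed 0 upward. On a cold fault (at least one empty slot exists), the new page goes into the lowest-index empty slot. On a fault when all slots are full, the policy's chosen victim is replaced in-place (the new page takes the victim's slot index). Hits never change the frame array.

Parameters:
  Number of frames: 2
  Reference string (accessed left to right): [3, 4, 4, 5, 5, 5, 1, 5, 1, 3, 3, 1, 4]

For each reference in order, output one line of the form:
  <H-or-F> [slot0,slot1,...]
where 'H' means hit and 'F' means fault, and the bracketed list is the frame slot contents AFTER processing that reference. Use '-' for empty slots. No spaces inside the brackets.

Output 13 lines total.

F [3,-]
F [3,4]
H [3,4]
F [5,4]
H [5,4]
H [5,4]
F [5,1]
H [5,1]
H [5,1]
F [3,1]
H [3,1]
H [3,1]
F [4,1]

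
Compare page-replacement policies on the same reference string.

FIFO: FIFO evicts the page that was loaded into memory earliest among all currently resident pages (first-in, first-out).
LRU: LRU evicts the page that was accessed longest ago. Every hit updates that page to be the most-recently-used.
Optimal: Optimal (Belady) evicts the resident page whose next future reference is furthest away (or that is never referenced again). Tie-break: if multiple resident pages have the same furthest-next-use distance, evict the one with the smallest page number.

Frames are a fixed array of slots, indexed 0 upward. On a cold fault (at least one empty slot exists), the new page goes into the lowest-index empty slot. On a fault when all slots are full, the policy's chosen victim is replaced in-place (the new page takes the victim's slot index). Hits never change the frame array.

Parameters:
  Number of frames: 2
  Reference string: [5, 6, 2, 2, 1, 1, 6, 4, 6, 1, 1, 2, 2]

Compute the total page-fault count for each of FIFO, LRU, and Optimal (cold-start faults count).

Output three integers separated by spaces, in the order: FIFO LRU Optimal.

--- FIFO ---
  step 0: ref 5 -> FAULT, frames=[5,-] (faults so far: 1)
  step 1: ref 6 -> FAULT, frames=[5,6] (faults so far: 2)
  step 2: ref 2 -> FAULT, evict 5, frames=[2,6] (faults so far: 3)
  step 3: ref 2 -> HIT, frames=[2,6] (faults so far: 3)
  step 4: ref 1 -> FAULT, evict 6, frames=[2,1] (faults so far: 4)
  step 5: ref 1 -> HIT, frames=[2,1] (faults so far: 4)
  step 6: ref 6 -> FAULT, evict 2, frames=[6,1] (faults so far: 5)
  step 7: ref 4 -> FAULT, evict 1, frames=[6,4] (faults so far: 6)
  step 8: ref 6 -> HIT, frames=[6,4] (faults so far: 6)
  step 9: ref 1 -> FAULT, evict 6, frames=[1,4] (faults so far: 7)
  step 10: ref 1 -> HIT, frames=[1,4] (faults so far: 7)
  step 11: ref 2 -> FAULT, evict 4, frames=[1,2] (faults so far: 8)
  step 12: ref 2 -> HIT, frames=[1,2] (faults so far: 8)
  FIFO total faults: 8
--- LRU ---
  step 0: ref 5 -> FAULT, frames=[5,-] (faults so far: 1)
  step 1: ref 6 -> FAULT, frames=[5,6] (faults so far: 2)
  step 2: ref 2 -> FAULT, evict 5, frames=[2,6] (faults so far: 3)
  step 3: ref 2 -> HIT, frames=[2,6] (faults so far: 3)
  step 4: ref 1 -> FAULT, evict 6, frames=[2,1] (faults so far: 4)
  step 5: ref 1 -> HIT, frames=[2,1] (faults so far: 4)
  step 6: ref 6 -> FAULT, evict 2, frames=[6,1] (faults so far: 5)
  step 7: ref 4 -> FAULT, evict 1, frames=[6,4] (faults so far: 6)
  step 8: ref 6 -> HIT, frames=[6,4] (faults so far: 6)
  step 9: ref 1 -> FAULT, evict 4, frames=[6,1] (faults so far: 7)
  step 10: ref 1 -> HIT, frames=[6,1] (faults so far: 7)
  step 11: ref 2 -> FAULT, evict 6, frames=[2,1] (faults so far: 8)
  step 12: ref 2 -> HIT, frames=[2,1] (faults so far: 8)
  LRU total faults: 8
--- Optimal ---
  step 0: ref 5 -> FAULT, frames=[5,-] (faults so far: 1)
  step 1: ref 6 -> FAULT, frames=[5,6] (faults so far: 2)
  step 2: ref 2 -> FAULT, evict 5, frames=[2,6] (faults so far: 3)
  step 3: ref 2 -> HIT, frames=[2,6] (faults so far: 3)
  step 4: ref 1 -> FAULT, evict 2, frames=[1,6] (faults so far: 4)
  step 5: ref 1 -> HIT, frames=[1,6] (faults so far: 4)
  step 6: ref 6 -> HIT, frames=[1,6] (faults so far: 4)
  step 7: ref 4 -> FAULT, evict 1, frames=[4,6] (faults so far: 5)
  step 8: ref 6 -> HIT, frames=[4,6] (faults so far: 5)
  step 9: ref 1 -> FAULT, evict 4, frames=[1,6] (faults so far: 6)
  step 10: ref 1 -> HIT, frames=[1,6] (faults so far: 6)
  step 11: ref 2 -> FAULT, evict 1, frames=[2,6] (faults so far: 7)
  step 12: ref 2 -> HIT, frames=[2,6] (faults so far: 7)
  Optimal total faults: 7

Answer: 8 8 7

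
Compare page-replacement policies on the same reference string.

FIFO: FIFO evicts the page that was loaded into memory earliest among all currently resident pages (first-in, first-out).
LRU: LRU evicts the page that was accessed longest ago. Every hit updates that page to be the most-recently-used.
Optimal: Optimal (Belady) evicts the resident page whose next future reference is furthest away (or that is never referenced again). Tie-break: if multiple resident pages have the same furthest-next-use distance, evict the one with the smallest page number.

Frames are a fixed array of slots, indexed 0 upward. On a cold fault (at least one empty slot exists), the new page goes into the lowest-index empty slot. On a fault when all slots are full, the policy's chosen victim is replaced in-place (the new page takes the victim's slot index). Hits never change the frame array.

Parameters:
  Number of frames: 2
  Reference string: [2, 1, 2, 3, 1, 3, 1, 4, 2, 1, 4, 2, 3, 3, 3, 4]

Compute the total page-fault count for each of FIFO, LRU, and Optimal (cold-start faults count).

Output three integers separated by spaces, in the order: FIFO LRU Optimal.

--- FIFO ---
  step 0: ref 2 -> FAULT, frames=[2,-] (faults so far: 1)
  step 1: ref 1 -> FAULT, frames=[2,1] (faults so far: 2)
  step 2: ref 2 -> HIT, frames=[2,1] (faults so far: 2)
  step 3: ref 3 -> FAULT, evict 2, frames=[3,1] (faults so far: 3)
  step 4: ref 1 -> HIT, frames=[3,1] (faults so far: 3)
  step 5: ref 3 -> HIT, frames=[3,1] (faults so far: 3)
  step 6: ref 1 -> HIT, frames=[3,1] (faults so far: 3)
  step 7: ref 4 -> FAULT, evict 1, frames=[3,4] (faults so far: 4)
  step 8: ref 2 -> FAULT, evict 3, frames=[2,4] (faults so far: 5)
  step 9: ref 1 -> FAULT, evict 4, frames=[2,1] (faults so far: 6)
  step 10: ref 4 -> FAULT, evict 2, frames=[4,1] (faults so far: 7)
  step 11: ref 2 -> FAULT, evict 1, frames=[4,2] (faults so far: 8)
  step 12: ref 3 -> FAULT, evict 4, frames=[3,2] (faults so far: 9)
  step 13: ref 3 -> HIT, frames=[3,2] (faults so far: 9)
  step 14: ref 3 -> HIT, frames=[3,2] (faults so far: 9)
  step 15: ref 4 -> FAULT, evict 2, frames=[3,4] (faults so far: 10)
  FIFO total faults: 10
--- LRU ---
  step 0: ref 2 -> FAULT, frames=[2,-] (faults so far: 1)
  step 1: ref 1 -> FAULT, frames=[2,1] (faults so far: 2)
  step 2: ref 2 -> HIT, frames=[2,1] (faults so far: 2)
  step 3: ref 3 -> FAULT, evict 1, frames=[2,3] (faults so far: 3)
  step 4: ref 1 -> FAULT, evict 2, frames=[1,3] (faults so far: 4)
  step 5: ref 3 -> HIT, frames=[1,3] (faults so far: 4)
  step 6: ref 1 -> HIT, frames=[1,3] (faults so far: 4)
  step 7: ref 4 -> FAULT, evict 3, frames=[1,4] (faults so far: 5)
  step 8: ref 2 -> FAULT, evict 1, frames=[2,4] (faults so far: 6)
  step 9: ref 1 -> FAULT, evict 4, frames=[2,1] (faults so far: 7)
  step 10: ref 4 -> FAULT, evict 2, frames=[4,1] (faults so far: 8)
  step 11: ref 2 -> FAULT, evict 1, frames=[4,2] (faults so far: 9)
  step 12: ref 3 -> FAULT, evict 4, frames=[3,2] (faults so far: 10)
  step 13: ref 3 -> HIT, frames=[3,2] (faults so far: 10)
  step 14: ref 3 -> HIT, frames=[3,2] (faults so far: 10)
  step 15: ref 4 -> FAULT, evict 2, frames=[3,4] (faults so far: 11)
  LRU total faults: 11
--- Optimal ---
  step 0: ref 2 -> FAULT, frames=[2,-] (faults so far: 1)
  step 1: ref 1 -> FAULT, frames=[2,1] (faults so far: 2)
  step 2: ref 2 -> HIT, frames=[2,1] (faults so far: 2)
  step 3: ref 3 -> FAULT, evict 2, frames=[3,1] (faults so far: 3)
  step 4: ref 1 -> HIT, frames=[3,1] (faults so far: 3)
  step 5: ref 3 -> HIT, frames=[3,1] (faults so far: 3)
  step 6: ref 1 -> HIT, frames=[3,1] (faults so far: 3)
  step 7: ref 4 -> FAULT, evict 3, frames=[4,1] (faults so far: 4)
  step 8: ref 2 -> FAULT, evict 4, frames=[2,1] (faults so far: 5)
  step 9: ref 1 -> HIT, frames=[2,1] (faults so far: 5)
  step 10: ref 4 -> FAULT, evict 1, frames=[2,4] (faults so far: 6)
  step 11: ref 2 -> HIT, frames=[2,4] (faults so far: 6)
  step 12: ref 3 -> FAULT, evict 2, frames=[3,4] (faults so far: 7)
  step 13: ref 3 -> HIT, frames=[3,4] (faults so far: 7)
  step 14: ref 3 -> HIT, frames=[3,4] (faults so far: 7)
  step 15: ref 4 -> HIT, frames=[3,4] (faults so far: 7)
  Optimal total faults: 7

Answer: 10 11 7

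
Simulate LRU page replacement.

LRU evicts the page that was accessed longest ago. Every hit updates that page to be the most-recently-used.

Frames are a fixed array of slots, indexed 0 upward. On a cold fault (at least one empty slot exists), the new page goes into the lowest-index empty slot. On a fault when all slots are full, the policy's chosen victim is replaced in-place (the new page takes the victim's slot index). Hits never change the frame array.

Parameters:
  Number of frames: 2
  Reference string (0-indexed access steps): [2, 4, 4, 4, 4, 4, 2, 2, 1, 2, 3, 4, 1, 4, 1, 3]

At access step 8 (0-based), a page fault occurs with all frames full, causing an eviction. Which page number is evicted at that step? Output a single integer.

Step 0: ref 2 -> FAULT, frames=[2,-]
Step 1: ref 4 -> FAULT, frames=[2,4]
Step 2: ref 4 -> HIT, frames=[2,4]
Step 3: ref 4 -> HIT, frames=[2,4]
Step 4: ref 4 -> HIT, frames=[2,4]
Step 5: ref 4 -> HIT, frames=[2,4]
Step 6: ref 2 -> HIT, frames=[2,4]
Step 7: ref 2 -> HIT, frames=[2,4]
Step 8: ref 1 -> FAULT, evict 4, frames=[2,1]
At step 8: evicted page 4

Answer: 4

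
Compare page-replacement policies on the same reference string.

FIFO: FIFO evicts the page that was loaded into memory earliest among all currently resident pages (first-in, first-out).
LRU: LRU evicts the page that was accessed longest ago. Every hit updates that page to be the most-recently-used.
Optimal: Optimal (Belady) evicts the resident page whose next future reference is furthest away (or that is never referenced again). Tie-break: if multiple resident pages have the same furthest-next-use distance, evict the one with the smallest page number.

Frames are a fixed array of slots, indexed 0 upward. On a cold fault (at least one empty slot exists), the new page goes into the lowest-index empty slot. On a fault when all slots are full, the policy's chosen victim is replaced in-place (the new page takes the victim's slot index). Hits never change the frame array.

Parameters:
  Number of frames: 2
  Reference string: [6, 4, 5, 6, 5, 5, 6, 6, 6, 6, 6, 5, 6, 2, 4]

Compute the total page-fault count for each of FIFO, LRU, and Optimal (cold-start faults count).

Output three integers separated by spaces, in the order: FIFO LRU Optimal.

Answer: 6 6 5

Derivation:
--- FIFO ---
  step 0: ref 6 -> FAULT, frames=[6,-] (faults so far: 1)
  step 1: ref 4 -> FAULT, frames=[6,4] (faults so far: 2)
  step 2: ref 5 -> FAULT, evict 6, frames=[5,4] (faults so far: 3)
  step 3: ref 6 -> FAULT, evict 4, frames=[5,6] (faults so far: 4)
  step 4: ref 5 -> HIT, frames=[5,6] (faults so far: 4)
  step 5: ref 5 -> HIT, frames=[5,6] (faults so far: 4)
  step 6: ref 6 -> HIT, frames=[5,6] (faults so far: 4)
  step 7: ref 6 -> HIT, frames=[5,6] (faults so far: 4)
  step 8: ref 6 -> HIT, frames=[5,6] (faults so far: 4)
  step 9: ref 6 -> HIT, frames=[5,6] (faults so far: 4)
  step 10: ref 6 -> HIT, frames=[5,6] (faults so far: 4)
  step 11: ref 5 -> HIT, frames=[5,6] (faults so far: 4)
  step 12: ref 6 -> HIT, frames=[5,6] (faults so far: 4)
  step 13: ref 2 -> FAULT, evict 5, frames=[2,6] (faults so far: 5)
  step 14: ref 4 -> FAULT, evict 6, frames=[2,4] (faults so far: 6)
  FIFO total faults: 6
--- LRU ---
  step 0: ref 6 -> FAULT, frames=[6,-] (faults so far: 1)
  step 1: ref 4 -> FAULT, frames=[6,4] (faults so far: 2)
  step 2: ref 5 -> FAULT, evict 6, frames=[5,4] (faults so far: 3)
  step 3: ref 6 -> FAULT, evict 4, frames=[5,6] (faults so far: 4)
  step 4: ref 5 -> HIT, frames=[5,6] (faults so far: 4)
  step 5: ref 5 -> HIT, frames=[5,6] (faults so far: 4)
  step 6: ref 6 -> HIT, frames=[5,6] (faults so far: 4)
  step 7: ref 6 -> HIT, frames=[5,6] (faults so far: 4)
  step 8: ref 6 -> HIT, frames=[5,6] (faults so far: 4)
  step 9: ref 6 -> HIT, frames=[5,6] (faults so far: 4)
  step 10: ref 6 -> HIT, frames=[5,6] (faults so far: 4)
  step 11: ref 5 -> HIT, frames=[5,6] (faults so far: 4)
  step 12: ref 6 -> HIT, frames=[5,6] (faults so far: 4)
  step 13: ref 2 -> FAULT, evict 5, frames=[2,6] (faults so far: 5)
  step 14: ref 4 -> FAULT, evict 6, frames=[2,4] (faults so far: 6)
  LRU total faults: 6
--- Optimal ---
  step 0: ref 6 -> FAULT, frames=[6,-] (faults so far: 1)
  step 1: ref 4 -> FAULT, frames=[6,4] (faults so far: 2)
  step 2: ref 5 -> FAULT, evict 4, frames=[6,5] (faults so far: 3)
  step 3: ref 6 -> HIT, frames=[6,5] (faults so far: 3)
  step 4: ref 5 -> HIT, frames=[6,5] (faults so far: 3)
  step 5: ref 5 -> HIT, frames=[6,5] (faults so far: 3)
  step 6: ref 6 -> HIT, frames=[6,5] (faults so far: 3)
  step 7: ref 6 -> HIT, frames=[6,5] (faults so far: 3)
  step 8: ref 6 -> HIT, frames=[6,5] (faults so far: 3)
  step 9: ref 6 -> HIT, frames=[6,5] (faults so far: 3)
  step 10: ref 6 -> HIT, frames=[6,5] (faults so far: 3)
  step 11: ref 5 -> HIT, frames=[6,5] (faults so far: 3)
  step 12: ref 6 -> HIT, frames=[6,5] (faults so far: 3)
  step 13: ref 2 -> FAULT, evict 5, frames=[6,2] (faults so far: 4)
  step 14: ref 4 -> FAULT, evict 2, frames=[6,4] (faults so far: 5)
  Optimal total faults: 5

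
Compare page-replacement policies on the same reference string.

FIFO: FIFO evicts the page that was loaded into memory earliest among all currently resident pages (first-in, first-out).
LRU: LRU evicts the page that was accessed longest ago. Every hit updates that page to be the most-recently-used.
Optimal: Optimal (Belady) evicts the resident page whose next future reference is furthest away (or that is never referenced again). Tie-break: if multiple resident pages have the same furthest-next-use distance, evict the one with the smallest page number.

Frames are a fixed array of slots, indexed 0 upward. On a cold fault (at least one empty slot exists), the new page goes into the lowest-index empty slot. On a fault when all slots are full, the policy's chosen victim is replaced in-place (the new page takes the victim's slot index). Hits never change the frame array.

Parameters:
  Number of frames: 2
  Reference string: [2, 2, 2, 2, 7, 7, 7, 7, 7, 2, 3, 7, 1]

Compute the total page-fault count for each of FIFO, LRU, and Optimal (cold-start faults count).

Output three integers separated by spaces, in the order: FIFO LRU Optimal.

Answer: 4 5 4

Derivation:
--- FIFO ---
  step 0: ref 2 -> FAULT, frames=[2,-] (faults so far: 1)
  step 1: ref 2 -> HIT, frames=[2,-] (faults so far: 1)
  step 2: ref 2 -> HIT, frames=[2,-] (faults so far: 1)
  step 3: ref 2 -> HIT, frames=[2,-] (faults so far: 1)
  step 4: ref 7 -> FAULT, frames=[2,7] (faults so far: 2)
  step 5: ref 7 -> HIT, frames=[2,7] (faults so far: 2)
  step 6: ref 7 -> HIT, frames=[2,7] (faults so far: 2)
  step 7: ref 7 -> HIT, frames=[2,7] (faults so far: 2)
  step 8: ref 7 -> HIT, frames=[2,7] (faults so far: 2)
  step 9: ref 2 -> HIT, frames=[2,7] (faults so far: 2)
  step 10: ref 3 -> FAULT, evict 2, frames=[3,7] (faults so far: 3)
  step 11: ref 7 -> HIT, frames=[3,7] (faults so far: 3)
  step 12: ref 1 -> FAULT, evict 7, frames=[3,1] (faults so far: 4)
  FIFO total faults: 4
--- LRU ---
  step 0: ref 2 -> FAULT, frames=[2,-] (faults so far: 1)
  step 1: ref 2 -> HIT, frames=[2,-] (faults so far: 1)
  step 2: ref 2 -> HIT, frames=[2,-] (faults so far: 1)
  step 3: ref 2 -> HIT, frames=[2,-] (faults so far: 1)
  step 4: ref 7 -> FAULT, frames=[2,7] (faults so far: 2)
  step 5: ref 7 -> HIT, frames=[2,7] (faults so far: 2)
  step 6: ref 7 -> HIT, frames=[2,7] (faults so far: 2)
  step 7: ref 7 -> HIT, frames=[2,7] (faults so far: 2)
  step 8: ref 7 -> HIT, frames=[2,7] (faults so far: 2)
  step 9: ref 2 -> HIT, frames=[2,7] (faults so far: 2)
  step 10: ref 3 -> FAULT, evict 7, frames=[2,3] (faults so far: 3)
  step 11: ref 7 -> FAULT, evict 2, frames=[7,3] (faults so far: 4)
  step 12: ref 1 -> FAULT, evict 3, frames=[7,1] (faults so far: 5)
  LRU total faults: 5
--- Optimal ---
  step 0: ref 2 -> FAULT, frames=[2,-] (faults so far: 1)
  step 1: ref 2 -> HIT, frames=[2,-] (faults so far: 1)
  step 2: ref 2 -> HIT, frames=[2,-] (faults so far: 1)
  step 3: ref 2 -> HIT, frames=[2,-] (faults so far: 1)
  step 4: ref 7 -> FAULT, frames=[2,7] (faults so far: 2)
  step 5: ref 7 -> HIT, frames=[2,7] (faults so far: 2)
  step 6: ref 7 -> HIT, frames=[2,7] (faults so far: 2)
  step 7: ref 7 -> HIT, frames=[2,7] (faults so far: 2)
  step 8: ref 7 -> HIT, frames=[2,7] (faults so far: 2)
  step 9: ref 2 -> HIT, frames=[2,7] (faults so far: 2)
  step 10: ref 3 -> FAULT, evict 2, frames=[3,7] (faults so far: 3)
  step 11: ref 7 -> HIT, frames=[3,7] (faults so far: 3)
  step 12: ref 1 -> FAULT, evict 3, frames=[1,7] (faults so far: 4)
  Optimal total faults: 4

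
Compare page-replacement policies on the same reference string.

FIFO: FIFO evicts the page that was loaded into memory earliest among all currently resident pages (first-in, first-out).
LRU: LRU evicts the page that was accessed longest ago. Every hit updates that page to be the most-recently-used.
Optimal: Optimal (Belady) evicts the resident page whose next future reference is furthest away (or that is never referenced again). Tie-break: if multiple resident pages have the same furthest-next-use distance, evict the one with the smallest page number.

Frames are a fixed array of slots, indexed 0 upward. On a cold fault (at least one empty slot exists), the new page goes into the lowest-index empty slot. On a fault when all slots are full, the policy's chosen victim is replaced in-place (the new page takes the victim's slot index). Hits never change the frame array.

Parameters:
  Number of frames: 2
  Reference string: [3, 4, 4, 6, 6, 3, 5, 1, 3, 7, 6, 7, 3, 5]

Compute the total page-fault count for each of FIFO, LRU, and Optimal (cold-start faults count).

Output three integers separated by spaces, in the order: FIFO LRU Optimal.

--- FIFO ---
  step 0: ref 3 -> FAULT, frames=[3,-] (faults so far: 1)
  step 1: ref 4 -> FAULT, frames=[3,4] (faults so far: 2)
  step 2: ref 4 -> HIT, frames=[3,4] (faults so far: 2)
  step 3: ref 6 -> FAULT, evict 3, frames=[6,4] (faults so far: 3)
  step 4: ref 6 -> HIT, frames=[6,4] (faults so far: 3)
  step 5: ref 3 -> FAULT, evict 4, frames=[6,3] (faults so far: 4)
  step 6: ref 5 -> FAULT, evict 6, frames=[5,3] (faults so far: 5)
  step 7: ref 1 -> FAULT, evict 3, frames=[5,1] (faults so far: 6)
  step 8: ref 3 -> FAULT, evict 5, frames=[3,1] (faults so far: 7)
  step 9: ref 7 -> FAULT, evict 1, frames=[3,7] (faults so far: 8)
  step 10: ref 6 -> FAULT, evict 3, frames=[6,7] (faults so far: 9)
  step 11: ref 7 -> HIT, frames=[6,7] (faults so far: 9)
  step 12: ref 3 -> FAULT, evict 7, frames=[6,3] (faults so far: 10)
  step 13: ref 5 -> FAULT, evict 6, frames=[5,3] (faults so far: 11)
  FIFO total faults: 11
--- LRU ---
  step 0: ref 3 -> FAULT, frames=[3,-] (faults so far: 1)
  step 1: ref 4 -> FAULT, frames=[3,4] (faults so far: 2)
  step 2: ref 4 -> HIT, frames=[3,4] (faults so far: 2)
  step 3: ref 6 -> FAULT, evict 3, frames=[6,4] (faults so far: 3)
  step 4: ref 6 -> HIT, frames=[6,4] (faults so far: 3)
  step 5: ref 3 -> FAULT, evict 4, frames=[6,3] (faults so far: 4)
  step 6: ref 5 -> FAULT, evict 6, frames=[5,3] (faults so far: 5)
  step 7: ref 1 -> FAULT, evict 3, frames=[5,1] (faults so far: 6)
  step 8: ref 3 -> FAULT, evict 5, frames=[3,1] (faults so far: 7)
  step 9: ref 7 -> FAULT, evict 1, frames=[3,7] (faults so far: 8)
  step 10: ref 6 -> FAULT, evict 3, frames=[6,7] (faults so far: 9)
  step 11: ref 7 -> HIT, frames=[6,7] (faults so far: 9)
  step 12: ref 3 -> FAULT, evict 6, frames=[3,7] (faults so far: 10)
  step 13: ref 5 -> FAULT, evict 7, frames=[3,5] (faults so far: 11)
  LRU total faults: 11
--- Optimal ---
  step 0: ref 3 -> FAULT, frames=[3,-] (faults so far: 1)
  step 1: ref 4 -> FAULT, frames=[3,4] (faults so far: 2)
  step 2: ref 4 -> HIT, frames=[3,4] (faults so far: 2)
  step 3: ref 6 -> FAULT, evict 4, frames=[3,6] (faults so far: 3)
  step 4: ref 6 -> HIT, frames=[3,6] (faults so far: 3)
  step 5: ref 3 -> HIT, frames=[3,6] (faults so far: 3)
  step 6: ref 5 -> FAULT, evict 6, frames=[3,5] (faults so far: 4)
  step 7: ref 1 -> FAULT, evict 5, frames=[3,1] (faults so far: 5)
  step 8: ref 3 -> HIT, frames=[3,1] (faults so far: 5)
  step 9: ref 7 -> FAULT, evict 1, frames=[3,7] (faults so far: 6)
  step 10: ref 6 -> FAULT, evict 3, frames=[6,7] (faults so far: 7)
  step 11: ref 7 -> HIT, frames=[6,7] (faults so far: 7)
  step 12: ref 3 -> FAULT, evict 6, frames=[3,7] (faults so far: 8)
  step 13: ref 5 -> FAULT, evict 3, frames=[5,7] (faults so far: 9)
  Optimal total faults: 9

Answer: 11 11 9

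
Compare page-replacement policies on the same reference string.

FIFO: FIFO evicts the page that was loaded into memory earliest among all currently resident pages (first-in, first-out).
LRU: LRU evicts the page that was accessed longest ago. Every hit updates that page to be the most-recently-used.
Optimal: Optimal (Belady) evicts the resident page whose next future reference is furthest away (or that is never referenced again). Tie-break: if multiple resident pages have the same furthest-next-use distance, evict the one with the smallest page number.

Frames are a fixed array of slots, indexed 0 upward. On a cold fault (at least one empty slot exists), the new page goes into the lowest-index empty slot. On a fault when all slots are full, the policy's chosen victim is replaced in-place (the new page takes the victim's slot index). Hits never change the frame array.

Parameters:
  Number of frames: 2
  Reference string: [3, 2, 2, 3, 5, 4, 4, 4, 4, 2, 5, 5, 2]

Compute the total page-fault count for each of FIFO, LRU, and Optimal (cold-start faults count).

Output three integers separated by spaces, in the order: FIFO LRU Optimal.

--- FIFO ---
  step 0: ref 3 -> FAULT, frames=[3,-] (faults so far: 1)
  step 1: ref 2 -> FAULT, frames=[3,2] (faults so far: 2)
  step 2: ref 2 -> HIT, frames=[3,2] (faults so far: 2)
  step 3: ref 3 -> HIT, frames=[3,2] (faults so far: 2)
  step 4: ref 5 -> FAULT, evict 3, frames=[5,2] (faults so far: 3)
  step 5: ref 4 -> FAULT, evict 2, frames=[5,4] (faults so far: 4)
  step 6: ref 4 -> HIT, frames=[5,4] (faults so far: 4)
  step 7: ref 4 -> HIT, frames=[5,4] (faults so far: 4)
  step 8: ref 4 -> HIT, frames=[5,4] (faults so far: 4)
  step 9: ref 2 -> FAULT, evict 5, frames=[2,4] (faults so far: 5)
  step 10: ref 5 -> FAULT, evict 4, frames=[2,5] (faults so far: 6)
  step 11: ref 5 -> HIT, frames=[2,5] (faults so far: 6)
  step 12: ref 2 -> HIT, frames=[2,5] (faults so far: 6)
  FIFO total faults: 6
--- LRU ---
  step 0: ref 3 -> FAULT, frames=[3,-] (faults so far: 1)
  step 1: ref 2 -> FAULT, frames=[3,2] (faults so far: 2)
  step 2: ref 2 -> HIT, frames=[3,2] (faults so far: 2)
  step 3: ref 3 -> HIT, frames=[3,2] (faults so far: 2)
  step 4: ref 5 -> FAULT, evict 2, frames=[3,5] (faults so far: 3)
  step 5: ref 4 -> FAULT, evict 3, frames=[4,5] (faults so far: 4)
  step 6: ref 4 -> HIT, frames=[4,5] (faults so far: 4)
  step 7: ref 4 -> HIT, frames=[4,5] (faults so far: 4)
  step 8: ref 4 -> HIT, frames=[4,5] (faults so far: 4)
  step 9: ref 2 -> FAULT, evict 5, frames=[4,2] (faults so far: 5)
  step 10: ref 5 -> FAULT, evict 4, frames=[5,2] (faults so far: 6)
  step 11: ref 5 -> HIT, frames=[5,2] (faults so far: 6)
  step 12: ref 2 -> HIT, frames=[5,2] (faults so far: 6)
  LRU total faults: 6
--- Optimal ---
  step 0: ref 3 -> FAULT, frames=[3,-] (faults so far: 1)
  step 1: ref 2 -> FAULT, frames=[3,2] (faults so far: 2)
  step 2: ref 2 -> HIT, frames=[3,2] (faults so far: 2)
  step 3: ref 3 -> HIT, frames=[3,2] (faults so far: 2)
  step 4: ref 5 -> FAULT, evict 3, frames=[5,2] (faults so far: 3)
  step 5: ref 4 -> FAULT, evict 5, frames=[4,2] (faults so far: 4)
  step 6: ref 4 -> HIT, frames=[4,2] (faults so far: 4)
  step 7: ref 4 -> HIT, frames=[4,2] (faults so far: 4)
  step 8: ref 4 -> HIT, frames=[4,2] (faults so far: 4)
  step 9: ref 2 -> HIT, frames=[4,2] (faults so far: 4)
  step 10: ref 5 -> FAULT, evict 4, frames=[5,2] (faults so far: 5)
  step 11: ref 5 -> HIT, frames=[5,2] (faults so far: 5)
  step 12: ref 2 -> HIT, frames=[5,2] (faults so far: 5)
  Optimal total faults: 5

Answer: 6 6 5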